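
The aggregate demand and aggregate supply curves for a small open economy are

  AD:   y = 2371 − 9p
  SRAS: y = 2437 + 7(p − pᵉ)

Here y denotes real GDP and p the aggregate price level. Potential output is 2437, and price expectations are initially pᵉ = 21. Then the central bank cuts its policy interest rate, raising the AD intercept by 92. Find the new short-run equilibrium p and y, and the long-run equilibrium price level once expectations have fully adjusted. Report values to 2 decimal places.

Short run: p = 10.81, y = 2365.69. Long run: p = 2.89.

AD shifts right: new AD is y = 2463 − 9p. With pᵉ = 21, SRAS is y = 2290 + 7p.
Short run: 2463 − 9p = 2290 + 7p gives 173 = 16p, so p = 10.81 and y = 2463 − 9p = 2365.69.
y = 2365.69 is below potential 2437; expectations adjust and SRAS shifts right until y = 2437.
Long run: on the new AD curve, 2437 = 2463 − 9p gives p = 2.89.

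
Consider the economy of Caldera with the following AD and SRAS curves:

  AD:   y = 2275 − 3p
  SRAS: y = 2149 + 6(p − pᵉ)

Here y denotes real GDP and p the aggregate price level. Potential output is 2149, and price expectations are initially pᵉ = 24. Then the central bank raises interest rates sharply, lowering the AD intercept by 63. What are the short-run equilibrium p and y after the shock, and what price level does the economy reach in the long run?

AD shifts left: new AD is y = 2212 − 3p. With pᵉ = 24, SRAS is y = 2005 + 6p.
Short run: 2212 − 3p = 2005 + 6p gives 207 = 9p, so p = 23 and y = 2212 − 3·23 = 2143.
y = 2143 is below potential 2149; expectations adjust and SRAS shifts right until y = 2149.
Long run: on the new AD curve, 2149 = 2212 − 3p gives p = 21.

Short run: p = 23, y = 2143. Long run: p = 21.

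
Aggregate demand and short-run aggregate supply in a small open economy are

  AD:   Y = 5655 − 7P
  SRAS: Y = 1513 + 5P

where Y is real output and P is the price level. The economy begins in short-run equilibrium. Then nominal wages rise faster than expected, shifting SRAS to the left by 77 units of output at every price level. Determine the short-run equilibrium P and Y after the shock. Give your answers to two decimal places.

This is a negative supply shock: SRAS shifts left.
New SRAS: Y = 1436 + 5P.
Set AD = SRAS: 5655 − 7P = 1436 + 5P, so 4219 = 12P and P = 351.58.
Substituting into AD, Y = 3193.92.

P = 351.58, Y = 3193.92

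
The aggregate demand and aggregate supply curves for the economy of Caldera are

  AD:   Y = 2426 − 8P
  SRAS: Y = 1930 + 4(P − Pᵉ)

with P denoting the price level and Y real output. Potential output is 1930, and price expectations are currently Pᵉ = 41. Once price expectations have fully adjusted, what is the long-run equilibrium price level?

Short run: with Pᵉ = 41, SRAS is Y = 1766 + 4P. Setting AD = SRAS gives 660 = 12P, so P = 55 and Y = 2426 − 8·55 = 1986.
Output 1986 is above potential 1930, so over time expected prices rise and SRAS shifts left until Y returns to 1930.
Long run: Y = 1930 on the AD curve gives 1930 = 2426 − 8P, so P = 62.

Long-run P = 62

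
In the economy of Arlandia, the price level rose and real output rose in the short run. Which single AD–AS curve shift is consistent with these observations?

P rose and Y rose. An AD shift moves P and Y in the same direction; an SRAS shift moves them in opposite directions.
Here P and Y moved in the same direction, so the AD curve shifted.
Since Y rose, AD shifted right.

AD shifted right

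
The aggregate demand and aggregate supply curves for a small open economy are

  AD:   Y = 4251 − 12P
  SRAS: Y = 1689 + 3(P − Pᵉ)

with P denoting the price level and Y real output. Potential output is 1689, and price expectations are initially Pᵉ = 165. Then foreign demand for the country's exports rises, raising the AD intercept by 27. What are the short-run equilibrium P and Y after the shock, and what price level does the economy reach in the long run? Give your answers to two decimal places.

Short run: P = 205.60, Y = 1810.80. Long run: P = 215.75.

AD shifts right: new AD is Y = 4278 − 12P. With Pᵉ = 165, SRAS is Y = 1194 + 3P.
Short run: 4278 − 12P = 1194 + 3P gives 3084 = 15P, so P = 205.60 and Y = 4278 − 12P = 1810.80.
Y = 1810.80 is above potential 1689; expectations adjust and SRAS shifts left until Y = 1689.
Long run: on the new AD curve, 1689 = 4278 − 12P gives P = 215.75.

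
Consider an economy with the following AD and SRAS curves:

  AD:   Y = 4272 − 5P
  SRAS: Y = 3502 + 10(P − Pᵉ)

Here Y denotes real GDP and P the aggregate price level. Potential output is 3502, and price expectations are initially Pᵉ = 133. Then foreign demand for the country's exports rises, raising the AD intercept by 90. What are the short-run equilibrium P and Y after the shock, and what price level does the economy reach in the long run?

AD shifts right: new AD is Y = 4362 − 5P. With Pᵉ = 133, SRAS is Y = 2172 + 10P.
Short run: 4362 − 5P = 2172 + 10P gives 2190 = 15P, so P = 146 and Y = 4362 − 5·146 = 3632.
Y = 3632 is above potential 3502; expectations adjust and SRAS shifts left until Y = 3502.
Long run: on the new AD curve, 3502 = 4362 − 5P gives P = 172.

Short run: P = 146, Y = 3632. Long run: P = 172.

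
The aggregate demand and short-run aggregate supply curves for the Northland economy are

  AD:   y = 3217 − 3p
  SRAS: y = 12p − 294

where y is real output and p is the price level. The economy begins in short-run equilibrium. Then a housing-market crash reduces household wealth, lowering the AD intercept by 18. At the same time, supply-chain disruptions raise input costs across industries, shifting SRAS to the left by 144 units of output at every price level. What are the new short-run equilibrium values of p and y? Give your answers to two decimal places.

p = 242.47, y = 2471.60

After both shocks: AD is y = 3199 − 3p and SRAS is y = 12p − 438.
Setting them equal: 3637 = 15p, so p = 242.47.
Substituting into AD, y = 2471.60.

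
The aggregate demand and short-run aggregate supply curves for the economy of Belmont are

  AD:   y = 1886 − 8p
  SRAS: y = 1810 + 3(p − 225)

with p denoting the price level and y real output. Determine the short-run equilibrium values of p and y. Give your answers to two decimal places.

p = 68.27, y = 1339.82

Write SRAS as y = 1810 + 3p − 675 = 1135 + 3p.
Set AD = SRAS: 1886 − 8p = 1135 + 3p, so 751 = 11p and p = 68.27.
Substituting into AD, y = 1886 − 8p = 1339.82.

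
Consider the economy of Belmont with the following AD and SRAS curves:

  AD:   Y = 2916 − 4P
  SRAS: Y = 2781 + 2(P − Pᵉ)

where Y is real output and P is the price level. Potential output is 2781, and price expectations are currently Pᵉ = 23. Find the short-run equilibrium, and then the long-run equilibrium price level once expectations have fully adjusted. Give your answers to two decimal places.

Short run: P = 30.17, Y = 2795.33. Long run: P = 33.75.

Short run: with Pᵉ = 23, SRAS is Y = 2735 + 2P. Setting AD = SRAS gives 181 = 6P, so P = 30.17 and Y = 2916 − 4P = 2795.33.
Output 2795.33 is above potential 2781, so over time expected prices rise and SRAS shifts left until Y returns to 2781.
Long run: Y = 2781 on the AD curve gives 2781 = 2916 − 4P, so P = 33.75.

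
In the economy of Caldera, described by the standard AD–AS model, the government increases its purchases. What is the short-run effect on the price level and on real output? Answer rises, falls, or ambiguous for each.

This is a positive demand shock: AD shifts right.
Moving along the upward-sloping SRAS curve, P rises and Y rises.

Price level: rises; output: rises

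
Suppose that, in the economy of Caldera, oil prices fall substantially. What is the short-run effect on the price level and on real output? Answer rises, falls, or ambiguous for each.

This is a favourable supply shock: SRAS shifts right.
Moving along the downward-sloping AD curve, P falls and Y rises.

Price level: falls; output: rises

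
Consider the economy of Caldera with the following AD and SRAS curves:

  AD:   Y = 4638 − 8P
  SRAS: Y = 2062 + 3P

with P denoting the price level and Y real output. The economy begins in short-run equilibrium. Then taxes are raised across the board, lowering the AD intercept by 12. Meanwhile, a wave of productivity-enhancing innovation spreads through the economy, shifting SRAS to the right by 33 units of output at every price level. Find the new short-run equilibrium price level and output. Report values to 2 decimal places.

After both shocks: AD is Y = 4626 − 8P and SRAS is Y = 2095 + 3P.
Setting them equal: 2531 = 11P, so P = 230.09.
Substituting into AD, Y = 2785.27.

P = 230.09, Y = 2785.27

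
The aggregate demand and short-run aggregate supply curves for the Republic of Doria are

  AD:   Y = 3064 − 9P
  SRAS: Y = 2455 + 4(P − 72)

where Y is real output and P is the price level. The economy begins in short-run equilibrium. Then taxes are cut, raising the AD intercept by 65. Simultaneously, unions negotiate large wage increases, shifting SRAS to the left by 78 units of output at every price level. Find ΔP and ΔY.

After both shocks: AD is Y = 3129 − 9P and SRAS is Y = 2089 + 4P.
Setting them equal: 1040 = 13P, so P = 80.
Y = 3129 − 9·80 = 2409.
Initially P = 69, Y = 2443, so ΔP = +11 and ΔY = -34.

ΔP = +11, ΔY = -34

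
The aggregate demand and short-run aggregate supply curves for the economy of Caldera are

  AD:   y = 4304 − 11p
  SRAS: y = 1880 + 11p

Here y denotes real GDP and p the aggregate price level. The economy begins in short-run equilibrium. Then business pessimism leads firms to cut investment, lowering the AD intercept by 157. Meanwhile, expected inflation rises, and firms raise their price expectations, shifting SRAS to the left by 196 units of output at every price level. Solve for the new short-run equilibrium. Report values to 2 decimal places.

After both shocks: AD is y = 4147 − 11p and SRAS is y = 1684 + 11p.
Setting them equal: 2463 = 22p, so p = 111.95.
Substituting into AD, y = 2915.50.

p = 111.95, y = 2915.50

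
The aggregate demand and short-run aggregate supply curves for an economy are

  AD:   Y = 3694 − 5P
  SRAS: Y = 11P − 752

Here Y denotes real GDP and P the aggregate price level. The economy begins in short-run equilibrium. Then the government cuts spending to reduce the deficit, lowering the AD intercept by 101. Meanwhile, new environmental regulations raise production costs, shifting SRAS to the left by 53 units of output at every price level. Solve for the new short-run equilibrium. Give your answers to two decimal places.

P = 274.88, Y = 2218.63

After both shocks: AD is Y = 3593 − 5P and SRAS is Y = 11P − 805.
Setting them equal: 4398 = 16P, so P = 274.88.
Substituting into AD, Y = 2218.63.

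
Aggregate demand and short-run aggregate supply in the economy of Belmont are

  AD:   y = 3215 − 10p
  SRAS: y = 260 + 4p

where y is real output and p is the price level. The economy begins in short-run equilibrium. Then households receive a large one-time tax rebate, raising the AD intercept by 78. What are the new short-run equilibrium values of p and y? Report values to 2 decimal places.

This is a positive demand shock: AD shifts right.
New AD: y = 3293 − 10p.
Set AD = SRAS: 3293 − 10p = 260 + 4p, so 3033 = 14p and p = 216.64.
Substituting into AD, y = 1126.57.

p = 216.64, y = 1126.57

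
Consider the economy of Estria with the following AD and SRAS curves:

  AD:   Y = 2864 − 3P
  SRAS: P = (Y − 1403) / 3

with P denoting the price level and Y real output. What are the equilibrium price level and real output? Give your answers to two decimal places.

Rearrange SRAS to Y = 1403 + 3P.
Set AD = SRAS: 2864 − 3P = 1403 + 3P, so 1461 = 6P and P = 243.50.
Substituting into AD, Y = 2864 − 3P = 2133.50.

P = 243.50, Y = 2133.50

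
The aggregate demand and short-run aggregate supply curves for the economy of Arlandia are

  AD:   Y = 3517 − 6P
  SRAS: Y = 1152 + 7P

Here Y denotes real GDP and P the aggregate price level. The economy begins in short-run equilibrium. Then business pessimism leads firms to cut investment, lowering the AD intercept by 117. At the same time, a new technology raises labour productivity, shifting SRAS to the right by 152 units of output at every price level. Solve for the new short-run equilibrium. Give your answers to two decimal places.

P = 161.23, Y = 2432.62

After both shocks: AD is Y = 3400 − 6P and SRAS is Y = 1304 + 7P.
Setting them equal: 2096 = 13P, so P = 161.23.
Substituting into AD, Y = 2432.62.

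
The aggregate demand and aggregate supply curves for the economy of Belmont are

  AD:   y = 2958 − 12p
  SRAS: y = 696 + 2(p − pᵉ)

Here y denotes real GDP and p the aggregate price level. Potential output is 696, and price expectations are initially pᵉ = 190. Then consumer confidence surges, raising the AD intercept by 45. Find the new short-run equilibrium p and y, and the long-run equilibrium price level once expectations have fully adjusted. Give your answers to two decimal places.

AD shifts right: new AD is y = 3003 − 12p. With pᵉ = 190, SRAS is y = 316 + 2p.
Short run: 3003 − 12p = 316 + 2p gives 2687 = 14p, so p = 191.93 and y = 3003 − 12p = 699.86.
y = 699.86 is above potential 696; expectations adjust and SRAS shifts left until y = 696.
Long run: on the new AD curve, 696 = 3003 − 12p gives p = 192.25.

Short run: p = 191.93, y = 699.86. Long run: p = 192.25.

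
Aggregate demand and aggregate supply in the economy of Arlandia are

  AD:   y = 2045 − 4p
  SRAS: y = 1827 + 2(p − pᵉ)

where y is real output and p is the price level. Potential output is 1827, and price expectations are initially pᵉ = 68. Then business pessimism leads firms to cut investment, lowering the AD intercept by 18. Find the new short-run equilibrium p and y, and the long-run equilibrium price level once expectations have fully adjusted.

Short run: p = 56, y = 1803. Long run: p = 50.

AD shifts left: new AD is y = 2027 − 4p. With pᵉ = 68, SRAS is y = 1691 + 2p.
Short run: 2027 − 4p = 1691 + 2p gives 336 = 6p, so p = 56 and y = 2027 − 4·56 = 1803.
y = 1803 is below potential 1827; expectations adjust and SRAS shifts right until y = 1827.
Long run: on the new AD curve, 1827 = 2027 − 4p gives p = 50.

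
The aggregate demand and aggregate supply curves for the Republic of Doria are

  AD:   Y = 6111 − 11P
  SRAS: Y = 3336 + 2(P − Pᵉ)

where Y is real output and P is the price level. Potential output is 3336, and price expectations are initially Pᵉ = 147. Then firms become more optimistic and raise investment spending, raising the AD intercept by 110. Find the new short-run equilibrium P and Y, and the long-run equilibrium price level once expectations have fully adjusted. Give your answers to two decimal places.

Short run: P = 244.54, Y = 3531.08. Long run: P = 262.27.

AD shifts right: new AD is Y = 6221 − 11P. With Pᵉ = 147, SRAS is Y = 3042 + 2P.
Short run: 6221 − 11P = 3042 + 2P gives 3179 = 13P, so P = 244.54 and Y = 6221 − 11P = 3531.08.
Y = 3531.08 is above potential 3336; expectations adjust and SRAS shifts left until Y = 3336.
Long run: on the new AD curve, 3336 = 6221 − 11P gives P = 262.27.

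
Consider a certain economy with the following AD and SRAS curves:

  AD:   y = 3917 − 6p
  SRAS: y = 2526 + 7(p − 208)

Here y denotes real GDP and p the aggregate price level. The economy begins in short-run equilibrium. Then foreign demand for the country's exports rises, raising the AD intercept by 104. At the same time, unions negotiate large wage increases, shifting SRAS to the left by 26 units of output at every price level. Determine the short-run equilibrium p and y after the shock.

p = 229, y = 2647

After both shocks: AD is y = 4021 − 6p and SRAS is y = 1044 + 7p.
Setting them equal: 2977 = 13p, so p = 229.
y = 4021 − 6·229 = 2647.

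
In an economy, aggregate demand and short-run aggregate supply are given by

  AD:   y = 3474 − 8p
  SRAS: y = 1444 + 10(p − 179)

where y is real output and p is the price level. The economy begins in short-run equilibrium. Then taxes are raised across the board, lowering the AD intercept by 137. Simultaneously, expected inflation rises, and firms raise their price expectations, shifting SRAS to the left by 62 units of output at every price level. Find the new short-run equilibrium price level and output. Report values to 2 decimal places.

After both shocks: AD is y = 3337 − 8p and SRAS is y = 10p − 408.
Setting them equal: 3745 = 18p, so p = 208.06.
Substituting into AD, y = 1672.56.

p = 208.06, y = 1672.56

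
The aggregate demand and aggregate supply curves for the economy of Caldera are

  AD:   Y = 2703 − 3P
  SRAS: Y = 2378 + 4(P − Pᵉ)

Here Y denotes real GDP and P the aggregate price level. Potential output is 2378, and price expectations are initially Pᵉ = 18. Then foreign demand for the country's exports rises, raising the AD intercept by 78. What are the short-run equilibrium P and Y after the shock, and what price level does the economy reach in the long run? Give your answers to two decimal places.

Short run: P = 67.86, Y = 2577.43. Long run: P = 134.33.

AD shifts right: new AD is Y = 2781 − 3P. With Pᵉ = 18, SRAS is Y = 2306 + 4P.
Short run: 2781 − 3P = 2306 + 4P gives 475 = 7P, so P = 67.86 and Y = 2781 − 3P = 2577.43.
Y = 2577.43 is above potential 2378; expectations adjust and SRAS shifts left until Y = 2378.
Long run: on the new AD curve, 2378 = 2781 − 3P gives P = 134.33.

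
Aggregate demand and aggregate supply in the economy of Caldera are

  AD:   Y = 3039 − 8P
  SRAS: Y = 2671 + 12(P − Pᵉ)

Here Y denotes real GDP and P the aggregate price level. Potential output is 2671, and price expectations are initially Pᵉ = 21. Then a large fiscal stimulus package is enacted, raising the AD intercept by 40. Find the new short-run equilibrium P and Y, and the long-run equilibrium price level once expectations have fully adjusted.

Short run: P = 33, Y = 2815. Long run: P = 51.

AD shifts right: new AD is Y = 3079 − 8P. With Pᵉ = 21, SRAS is Y = 2419 + 12P.
Short run: 3079 − 8P = 2419 + 12P gives 660 = 20P, so P = 33 and Y = 3079 − 8·33 = 2815.
Y = 2815 is above potential 2671; expectations adjust and SRAS shifts left until Y = 2671.
Long run: on the new AD curve, 2671 = 3079 − 8P gives P = 51.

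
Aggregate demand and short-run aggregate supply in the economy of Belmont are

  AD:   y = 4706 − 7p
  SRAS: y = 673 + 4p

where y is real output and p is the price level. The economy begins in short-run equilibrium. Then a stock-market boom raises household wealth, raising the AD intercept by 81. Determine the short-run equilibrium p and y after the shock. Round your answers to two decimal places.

This is a positive demand shock: AD shifts right.
New AD: y = 4787 − 7p.
Set AD = SRAS: 4787 − 7p = 673 + 4p, so 4114 = 11p and p = 374.00.
Substituting into AD, y = 2169.00.

p = 374.00, y = 2169.00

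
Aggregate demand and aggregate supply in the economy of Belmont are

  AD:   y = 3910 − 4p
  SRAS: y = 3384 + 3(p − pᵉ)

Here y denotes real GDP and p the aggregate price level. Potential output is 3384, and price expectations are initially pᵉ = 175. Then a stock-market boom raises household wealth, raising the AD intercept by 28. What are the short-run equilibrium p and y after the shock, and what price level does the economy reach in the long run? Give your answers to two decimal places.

Short run: p = 154.14, y = 3321.43. Long run: p = 138.50.

AD shifts right: new AD is y = 3938 − 4p. With pᵉ = 175, SRAS is y = 2859 + 3p.
Short run: 3938 − 4p = 2859 + 3p gives 1079 = 7p, so p = 154.14 and y = 3938 − 4p = 3321.43.
y = 3321.43 is below potential 3384; expectations adjust and SRAS shifts right until y = 3384.
Long run: on the new AD curve, 3384 = 3938 − 4p gives p = 138.50.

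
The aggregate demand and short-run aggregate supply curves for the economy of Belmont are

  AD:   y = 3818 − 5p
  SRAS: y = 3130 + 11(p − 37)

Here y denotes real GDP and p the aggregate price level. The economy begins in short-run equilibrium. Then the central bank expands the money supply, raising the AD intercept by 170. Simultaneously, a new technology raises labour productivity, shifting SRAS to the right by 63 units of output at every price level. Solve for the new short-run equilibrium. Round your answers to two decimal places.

After both shocks: AD is y = 3988 − 5p and SRAS is y = 2786 + 11p.
Setting them equal: 1202 = 16p, so p = 75.13.
Substituting into AD, y = 3612.38.

p = 75.13, y = 3612.38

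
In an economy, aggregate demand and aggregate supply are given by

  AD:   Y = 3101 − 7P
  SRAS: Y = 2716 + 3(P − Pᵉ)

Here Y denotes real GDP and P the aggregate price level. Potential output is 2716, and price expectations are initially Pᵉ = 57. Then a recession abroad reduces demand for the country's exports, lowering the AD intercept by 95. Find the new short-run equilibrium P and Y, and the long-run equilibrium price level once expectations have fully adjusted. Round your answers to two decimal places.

AD shifts left: new AD is Y = 3006 − 7P. With Pᵉ = 57, SRAS is Y = 2545 + 3P.
Short run: 3006 − 7P = 2545 + 3P gives 461 = 10P, so P = 46.10 and Y = 3006 − 7P = 2683.30.
Y = 2683.30 is below potential 2716; expectations adjust and SRAS shifts right until Y = 2716.
Long run: on the new AD curve, 2716 = 3006 − 7P gives P = 41.43.

Short run: P = 46.10, Y = 2683.30. Long run: P = 41.43.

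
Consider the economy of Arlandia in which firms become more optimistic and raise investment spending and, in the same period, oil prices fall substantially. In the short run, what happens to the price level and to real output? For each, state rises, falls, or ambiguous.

The first event is a positive demand shock: AD shifts right, which by itself pushes P up and Y up.
The second is a favourable supply shock: SRAS shifts right, which by itself pushes P down and Y up.
The two shocks push P in opposite directions, so the effect on P is ambiguous. Both shocks push Y up, so Y rises.

Price level: ambiguous; output: rises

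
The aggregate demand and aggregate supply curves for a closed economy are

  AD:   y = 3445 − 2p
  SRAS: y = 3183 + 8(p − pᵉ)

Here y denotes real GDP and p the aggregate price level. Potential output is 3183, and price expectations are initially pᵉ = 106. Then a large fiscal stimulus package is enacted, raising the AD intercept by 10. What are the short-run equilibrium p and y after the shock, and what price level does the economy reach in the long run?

Short run: p = 112, y = 3231. Long run: p = 136.

AD shifts right: new AD is y = 3455 − 2p. With pᵉ = 106, SRAS is y = 2335 + 8p.
Short run: 3455 − 2p = 2335 + 8p gives 1120 = 10p, so p = 112 and y = 3455 − 2·112 = 3231.
y = 3231 is above potential 3183; expectations adjust and SRAS shifts left until y = 3183.
Long run: on the new AD curve, 3183 = 3455 − 2p gives p = 136.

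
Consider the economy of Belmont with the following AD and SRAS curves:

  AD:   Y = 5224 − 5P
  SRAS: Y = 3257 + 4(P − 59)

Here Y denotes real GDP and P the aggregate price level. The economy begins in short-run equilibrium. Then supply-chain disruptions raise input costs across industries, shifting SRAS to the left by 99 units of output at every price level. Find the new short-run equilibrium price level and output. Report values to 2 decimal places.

This is a negative supply shock: SRAS shifts left.
New SRAS: Y = 2922 + 4P.
Set AD = SRAS: 5224 − 5P = 2922 + 4P, so 2302 = 9P and P = 255.78.
Substituting into AD, Y = 3945.11.

P = 255.78, Y = 3945.11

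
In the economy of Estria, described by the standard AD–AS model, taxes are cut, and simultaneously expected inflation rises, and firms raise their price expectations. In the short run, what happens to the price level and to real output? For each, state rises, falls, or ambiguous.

The first event is a positive demand shock: AD shifts right, which by itself pushes P up and Y up.
The second is an adverse supply shock: SRAS shifts left, which by itself pushes P up and Y down.
Both shocks push P up, so P rises. The two shocks push Y in opposite directions, so the effect on Y is ambiguous.

Price level: rises; output: ambiguous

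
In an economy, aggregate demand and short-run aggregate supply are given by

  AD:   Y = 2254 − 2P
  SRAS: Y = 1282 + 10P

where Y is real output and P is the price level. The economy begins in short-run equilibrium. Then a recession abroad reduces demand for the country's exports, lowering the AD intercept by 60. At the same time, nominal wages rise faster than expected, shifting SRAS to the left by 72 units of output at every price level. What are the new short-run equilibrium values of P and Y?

After both shocks: AD is Y = 2194 − 2P and SRAS is Y = 1210 + 10P.
Setting them equal: 984 = 12P, so P = 82.
Y = 2194 − 2·82 = 2030.

P = 82, Y = 2030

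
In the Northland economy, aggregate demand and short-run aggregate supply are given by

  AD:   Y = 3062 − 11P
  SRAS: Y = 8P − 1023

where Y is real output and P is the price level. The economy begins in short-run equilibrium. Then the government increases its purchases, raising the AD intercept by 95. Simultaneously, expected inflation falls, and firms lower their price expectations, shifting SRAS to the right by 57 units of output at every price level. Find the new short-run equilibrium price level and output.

P = 217, Y = 770

After both shocks: AD is Y = 3157 − 11P and SRAS is Y = 8P − 966.
Setting them equal: 4123 = 19P, so P = 217.
Y = 3157 − 11·217 = 770.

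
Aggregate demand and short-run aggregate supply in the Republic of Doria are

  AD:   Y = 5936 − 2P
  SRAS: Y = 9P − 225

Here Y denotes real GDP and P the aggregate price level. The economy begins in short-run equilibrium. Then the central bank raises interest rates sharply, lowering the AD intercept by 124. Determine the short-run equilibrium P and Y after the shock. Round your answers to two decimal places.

This is a negative demand shock: AD shifts left.
New AD: Y = 5812 − 2P.
Set AD = SRAS: 5812 − 2P = 9P − 225, so 6037 = 11P and P = 548.82.
Substituting into AD, Y = 4714.36.

P = 548.82, Y = 4714.36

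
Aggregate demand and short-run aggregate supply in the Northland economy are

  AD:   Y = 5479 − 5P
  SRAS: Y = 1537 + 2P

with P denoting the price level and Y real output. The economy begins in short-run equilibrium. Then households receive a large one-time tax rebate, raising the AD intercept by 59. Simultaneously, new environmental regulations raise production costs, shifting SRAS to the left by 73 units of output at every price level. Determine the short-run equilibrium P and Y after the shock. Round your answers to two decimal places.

P = 582.00, Y = 2628.00

After both shocks: AD is Y = 5538 − 5P and SRAS is Y = 1464 + 2P.
Setting them equal: 4074 = 7P, so P = 582.00.
Substituting into AD, Y = 2628.00.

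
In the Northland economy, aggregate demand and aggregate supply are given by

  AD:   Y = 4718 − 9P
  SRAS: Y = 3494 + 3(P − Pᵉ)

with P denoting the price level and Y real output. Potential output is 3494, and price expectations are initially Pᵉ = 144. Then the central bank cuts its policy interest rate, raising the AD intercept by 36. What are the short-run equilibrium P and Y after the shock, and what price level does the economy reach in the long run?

AD shifts right: new AD is Y = 4754 − 9P. With Pᵉ = 144, SRAS is Y = 3062 + 3P.
Short run: 4754 − 9P = 3062 + 3P gives 1692 = 12P, so P = 141 and Y = 4754 − 9·141 = 3485.
Y = 3485 is below potential 3494; expectations adjust and SRAS shifts right until Y = 3494.
Long run: on the new AD curve, 3494 = 4754 − 9P gives P = 140.

Short run: P = 141, Y = 3485. Long run: P = 140.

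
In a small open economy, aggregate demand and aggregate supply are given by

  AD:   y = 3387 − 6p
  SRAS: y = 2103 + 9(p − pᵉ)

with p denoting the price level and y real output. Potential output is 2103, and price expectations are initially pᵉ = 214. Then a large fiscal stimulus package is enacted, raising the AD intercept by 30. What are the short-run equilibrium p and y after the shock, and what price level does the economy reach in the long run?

Short run: p = 216, y = 2121. Long run: p = 219.

AD shifts right: new AD is y = 3417 − 6p. With pᵉ = 214, SRAS is y = 177 + 9p.
Short run: 3417 − 6p = 177 + 9p gives 3240 = 15p, so p = 216 and y = 3417 − 6·216 = 2121.
y = 2121 is above potential 2103; expectations adjust and SRAS shifts left until y = 2103.
Long run: on the new AD curve, 2103 = 3417 − 6p gives p = 219.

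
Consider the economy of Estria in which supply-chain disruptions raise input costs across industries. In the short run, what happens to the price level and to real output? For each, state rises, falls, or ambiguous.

This is an adverse supply shock: SRAS shifts left.
Moving along the downward-sloping AD curve, P rises and Y falls.

Price level: rises; output: falls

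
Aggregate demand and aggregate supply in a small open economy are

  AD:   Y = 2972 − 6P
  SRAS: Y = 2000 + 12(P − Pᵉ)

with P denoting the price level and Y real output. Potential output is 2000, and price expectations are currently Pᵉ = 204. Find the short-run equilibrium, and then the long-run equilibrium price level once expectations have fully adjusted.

Short run: with Pᵉ = 204, SRAS is Y = 12P − 448. Setting AD = SRAS gives 3420 = 18P, so P = 190 and Y = 2972 − 6·190 = 1832.
Output 1832 is below potential 2000, so over time expected prices fall and SRAS shifts right until Y returns to 2000.
Long run: Y = 2000 on the AD curve gives 2000 = 2972 − 6P, so P = 162.

Short run: P = 190, Y = 1832. Long run: P = 162.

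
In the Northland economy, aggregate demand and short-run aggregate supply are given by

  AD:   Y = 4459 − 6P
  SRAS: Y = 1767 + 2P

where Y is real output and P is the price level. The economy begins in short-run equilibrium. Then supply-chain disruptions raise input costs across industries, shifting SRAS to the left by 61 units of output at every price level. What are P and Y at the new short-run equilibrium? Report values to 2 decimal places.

P = 344.13, Y = 2394.25

This is a negative supply shock: SRAS shifts left.
New SRAS: Y = 1706 + 2P.
Set AD = SRAS: 4459 − 6P = 1706 + 2P, so 2753 = 8P and P = 344.13.
Substituting into AD, Y = 2394.25.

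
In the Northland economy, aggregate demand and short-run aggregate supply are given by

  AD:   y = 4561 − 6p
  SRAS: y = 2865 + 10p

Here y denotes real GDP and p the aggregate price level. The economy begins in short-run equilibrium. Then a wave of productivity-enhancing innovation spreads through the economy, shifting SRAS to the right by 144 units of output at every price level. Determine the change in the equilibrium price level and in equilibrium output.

This is a positive supply shock: SRAS shifts right.
New SRAS: y = 3009 + 10p.
Set AD = SRAS: 4561 − 6p = 3009 + 10p, so 1552 = 16p and p = 97.
y = 4561 − 6·97 = 3979.
Initially p = 106, y = 3925, so Δp = -9 and Δy = +54.

Δp = -9, Δy = +54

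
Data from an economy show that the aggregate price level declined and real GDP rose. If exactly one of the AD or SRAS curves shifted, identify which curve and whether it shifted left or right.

P fell and Y rose. An AD shift moves P and Y in the same direction; an SRAS shift moves them in opposite directions.
Here P and Y moved in opposite directions, so the SRAS curve shifted.
Since Y rose, SRAS shifted right.

SRAS shifted right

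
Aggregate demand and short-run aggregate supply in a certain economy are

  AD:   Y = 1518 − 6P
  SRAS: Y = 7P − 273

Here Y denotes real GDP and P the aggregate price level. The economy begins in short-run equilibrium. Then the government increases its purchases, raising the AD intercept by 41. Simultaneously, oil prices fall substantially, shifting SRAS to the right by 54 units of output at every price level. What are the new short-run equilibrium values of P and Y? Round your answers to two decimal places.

P = 136.77, Y = 738.38

After both shocks: AD is Y = 1559 − 6P and SRAS is Y = 7P − 219.
Setting them equal: 1778 = 13P, so P = 136.77.
Substituting into AD, Y = 738.38.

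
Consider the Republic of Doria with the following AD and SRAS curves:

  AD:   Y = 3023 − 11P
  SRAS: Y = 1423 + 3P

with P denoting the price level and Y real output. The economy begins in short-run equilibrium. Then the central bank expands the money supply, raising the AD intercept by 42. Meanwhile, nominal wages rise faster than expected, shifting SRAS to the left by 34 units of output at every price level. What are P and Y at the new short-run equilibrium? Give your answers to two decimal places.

P = 119.71, Y = 1748.14

After both shocks: AD is Y = 3065 − 11P and SRAS is Y = 1389 + 3P.
Setting them equal: 1676 = 14P, so P = 119.71.
Substituting into AD, Y = 1748.14.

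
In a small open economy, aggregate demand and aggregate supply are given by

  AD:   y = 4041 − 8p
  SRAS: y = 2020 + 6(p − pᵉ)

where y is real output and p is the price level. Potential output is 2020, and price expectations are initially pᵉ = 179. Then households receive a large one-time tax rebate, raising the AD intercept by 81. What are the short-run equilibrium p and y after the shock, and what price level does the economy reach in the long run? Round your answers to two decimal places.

Short run: p = 226.86, y = 2307.14. Long run: p = 262.75.

AD shifts right: new AD is y = 4122 − 8p. With pᵉ = 179, SRAS is y = 946 + 6p.
Short run: 4122 − 8p = 946 + 6p gives 3176 = 14p, so p = 226.86 and y = 4122 − 8p = 2307.14.
y = 2307.14 is above potential 2020; expectations adjust and SRAS shifts left until y = 2020.
Long run: on the new AD curve, 2020 = 4122 − 8p gives p = 262.75.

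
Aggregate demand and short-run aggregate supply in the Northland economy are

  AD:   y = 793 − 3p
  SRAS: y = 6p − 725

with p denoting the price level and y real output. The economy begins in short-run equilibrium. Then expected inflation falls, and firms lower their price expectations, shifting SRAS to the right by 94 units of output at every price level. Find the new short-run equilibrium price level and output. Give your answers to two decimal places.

This is a positive supply shock: SRAS shifts right.
New SRAS: y = 6p − 631.
Set AD = SRAS: 793 − 3p = 6p − 631, so 1424 = 9p and p = 158.22.
Substituting into AD, y = 318.33.

p = 158.22, y = 318.33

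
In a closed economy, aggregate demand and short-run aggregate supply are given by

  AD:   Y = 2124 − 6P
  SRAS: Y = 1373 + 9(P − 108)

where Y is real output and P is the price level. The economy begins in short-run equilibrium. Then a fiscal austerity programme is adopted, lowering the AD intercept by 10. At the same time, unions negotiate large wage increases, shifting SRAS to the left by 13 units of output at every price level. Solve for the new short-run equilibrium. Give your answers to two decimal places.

P = 115.07, Y = 1423.60

After both shocks: AD is Y = 2114 − 6P and SRAS is Y = 388 + 9P.
Setting them equal: 1726 = 15P, so P = 115.07.
Substituting into AD, Y = 1423.60.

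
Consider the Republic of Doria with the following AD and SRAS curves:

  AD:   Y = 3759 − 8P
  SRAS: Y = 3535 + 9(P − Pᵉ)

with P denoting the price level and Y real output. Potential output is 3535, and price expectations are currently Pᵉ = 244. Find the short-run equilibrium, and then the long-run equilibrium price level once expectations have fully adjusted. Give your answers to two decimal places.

Short run: P = 142.35, Y = 2620.18. Long run: P = 28.00.

Short run: with Pᵉ = 244, SRAS is Y = 1339 + 9P. Setting AD = SRAS gives 2420 = 17P, so P = 142.35 and Y = 3759 − 8P = 2620.18.
Output 2620.18 is below potential 3535, so over time expected prices fall and SRAS shifts right until Y returns to 3535.
Long run: Y = 3535 on the AD curve gives 3535 = 3759 − 8P, so P = 28.00.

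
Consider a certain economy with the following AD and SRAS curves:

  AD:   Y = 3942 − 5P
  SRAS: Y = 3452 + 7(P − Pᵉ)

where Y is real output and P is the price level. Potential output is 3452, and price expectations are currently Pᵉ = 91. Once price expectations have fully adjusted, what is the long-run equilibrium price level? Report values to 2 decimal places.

Short run: with Pᵉ = 91, SRAS is Y = 2815 + 7P. Setting AD = SRAS gives 1127 = 12P, so P = 93.92 and Y = 3942 − 5P = 3472.42.
Output 3472.42 is above potential 3452, so over time expected prices rise and SRAS shifts left until Y returns to 3452.
Long run: Y = 3452 on the AD curve gives 3452 = 3942 − 5P, so P = 98.00.

Long-run P = 98.00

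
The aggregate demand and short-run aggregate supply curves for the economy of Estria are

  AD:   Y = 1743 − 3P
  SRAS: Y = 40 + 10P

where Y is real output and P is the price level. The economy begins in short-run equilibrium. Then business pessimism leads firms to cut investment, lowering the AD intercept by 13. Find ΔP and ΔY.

This is a negative demand shock: AD shifts left.
New AD: Y = 1730 − 3P.
Set AD = SRAS: 1730 − 3P = 40 + 10P, so 1690 = 13P and P = 130.
Y = 1730 − 3·130 = 1340.
Initially P = 131, Y = 1350, so ΔP = -1 and ΔY = -10.

ΔP = -1, ΔY = -10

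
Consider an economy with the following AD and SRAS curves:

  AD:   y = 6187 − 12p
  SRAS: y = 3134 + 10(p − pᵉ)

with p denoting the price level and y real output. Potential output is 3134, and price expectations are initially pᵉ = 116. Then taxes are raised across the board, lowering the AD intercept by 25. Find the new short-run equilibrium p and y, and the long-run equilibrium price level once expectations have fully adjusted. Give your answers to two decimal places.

AD shifts left: new AD is y = 6162 − 12p. With pᵉ = 116, SRAS is y = 1974 + 10p.
Short run: 6162 − 12p = 1974 + 10p gives 4188 = 22p, so p = 190.36 and y = 6162 − 12p = 3877.64.
y = 3877.64 is above potential 3134; expectations adjust and SRAS shifts left until y = 3134.
Long run: on the new AD curve, 3134 = 6162 − 12p gives p = 252.33.

Short run: p = 190.36, y = 3877.64. Long run: p = 252.33.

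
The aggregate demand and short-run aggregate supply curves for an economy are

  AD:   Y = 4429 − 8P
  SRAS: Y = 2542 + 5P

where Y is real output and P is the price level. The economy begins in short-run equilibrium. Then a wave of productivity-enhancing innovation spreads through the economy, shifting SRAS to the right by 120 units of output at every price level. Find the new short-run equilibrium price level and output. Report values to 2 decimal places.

P = 135.92, Y = 3341.62

This is a positive supply shock: SRAS shifts right.
New SRAS: Y = 2662 + 5P.
Set AD = SRAS: 4429 − 8P = 2662 + 5P, so 1767 = 13P and P = 135.92.
Substituting into AD, Y = 3341.62.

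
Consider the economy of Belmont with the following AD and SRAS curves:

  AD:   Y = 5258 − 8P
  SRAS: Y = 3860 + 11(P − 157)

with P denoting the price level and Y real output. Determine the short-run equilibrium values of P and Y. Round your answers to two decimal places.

P = 164.47, Y = 3942.21

Write SRAS as Y = 3860 + 11P − 1727 = 2133 + 11P.
Set AD = SRAS: 5258 − 8P = 2133 + 11P, so 3125 = 19P and P = 164.47.
Substituting into AD, Y = 5258 − 8P = 3942.21.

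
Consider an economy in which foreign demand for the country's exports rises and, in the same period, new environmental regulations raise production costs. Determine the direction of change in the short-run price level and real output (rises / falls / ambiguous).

Price level: rises; output: ambiguous

The first event is a positive demand shock: AD shifts right, which by itself pushes P up and Y up.
The second is an adverse supply shock: SRAS shifts left, which by itself pushes P up and Y down.
Both shocks push P up, so P rises. The two shocks push Y in opposite directions, so the effect on Y is ambiguous.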